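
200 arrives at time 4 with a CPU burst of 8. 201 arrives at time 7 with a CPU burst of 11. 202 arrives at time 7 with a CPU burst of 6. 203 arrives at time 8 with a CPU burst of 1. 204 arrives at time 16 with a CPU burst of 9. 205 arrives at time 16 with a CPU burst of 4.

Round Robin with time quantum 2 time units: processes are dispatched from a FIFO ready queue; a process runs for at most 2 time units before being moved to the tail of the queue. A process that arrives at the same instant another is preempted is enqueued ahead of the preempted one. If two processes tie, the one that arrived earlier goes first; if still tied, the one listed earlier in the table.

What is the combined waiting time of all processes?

Gantt: | idle 0-4 | 200 4-8 | 201 8-10 | 202 10-12 | 203 12-13 | 200 13-15 | 201 15-17 | 202 17-19 | 200 19-21 | 204 21-23 | 205 23-25 | 201 25-27 | 202 27-29 | 204 29-31 | 205 31-33 | 201 33-35 | 204 35-37 | 201 37-39 | 204 39-41 | 201 41-42 | 204 42-43 |
Completion: 200=21  201=42  202=29  203=13  204=43  205=33
Waiting = turnaround − burst: 200=9, 201=24, 202=16, 203=4, 204=18, 205=13
Total waiting = 9 + 24 + 16 + 4 + 18 + 13 = 84

84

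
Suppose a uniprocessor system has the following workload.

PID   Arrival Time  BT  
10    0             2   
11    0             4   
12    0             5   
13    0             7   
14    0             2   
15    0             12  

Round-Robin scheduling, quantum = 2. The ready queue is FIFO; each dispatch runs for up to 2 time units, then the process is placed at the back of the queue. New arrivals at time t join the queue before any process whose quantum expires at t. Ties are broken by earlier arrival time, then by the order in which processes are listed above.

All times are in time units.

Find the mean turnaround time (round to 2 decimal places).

Gantt: | 10 0-2 | 11 2-4 | 12 4-6 | 13 6-8 | 14 8-10 | 15 10-12 | 11 12-14 | 12 14-16 | 13 16-18 | 15 18-20 | 12 20-21 | 13 21-23 | 15 23-25 | 13 25-26 | 15 26-32 |
Completion: 10=2  11=14  12=21  13=26  14=10  15=32
Turnaround times: 10=2, 11=14, 12=21, 13=26, 14=10, 15=32
Average turnaround = (2+14+21+26+10+32) / 6 = 105/6 = 17.50

17.50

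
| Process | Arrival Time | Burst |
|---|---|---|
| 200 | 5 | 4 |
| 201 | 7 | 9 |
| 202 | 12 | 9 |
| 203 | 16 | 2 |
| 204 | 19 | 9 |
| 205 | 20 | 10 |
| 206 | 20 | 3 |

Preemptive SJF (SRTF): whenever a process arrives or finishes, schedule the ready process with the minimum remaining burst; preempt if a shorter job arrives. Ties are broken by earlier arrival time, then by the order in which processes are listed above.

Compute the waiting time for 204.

Timeline: | idle 0-5 | 200 5-9 | 201 9-18 | 203 18-20 | 206 20-23 | 202 23-32 | 204 32-41 | 205 41-51 |
Completion: 200=9  201=18  202=32  203=20  204=41  205=51  206=23
Waiting(204) = turnaround − burst = 22 − 9 = 13

13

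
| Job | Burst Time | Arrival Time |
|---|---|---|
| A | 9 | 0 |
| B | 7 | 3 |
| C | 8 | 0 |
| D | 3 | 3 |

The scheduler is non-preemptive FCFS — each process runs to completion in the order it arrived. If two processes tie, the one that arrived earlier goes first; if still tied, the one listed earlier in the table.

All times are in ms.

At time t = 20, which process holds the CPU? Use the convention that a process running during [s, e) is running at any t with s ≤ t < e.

Timeline: | A 0-9 | C 9-17 | B 17-24 | D 24-27 |
Completion: A=9  B=24  C=17  D=27

B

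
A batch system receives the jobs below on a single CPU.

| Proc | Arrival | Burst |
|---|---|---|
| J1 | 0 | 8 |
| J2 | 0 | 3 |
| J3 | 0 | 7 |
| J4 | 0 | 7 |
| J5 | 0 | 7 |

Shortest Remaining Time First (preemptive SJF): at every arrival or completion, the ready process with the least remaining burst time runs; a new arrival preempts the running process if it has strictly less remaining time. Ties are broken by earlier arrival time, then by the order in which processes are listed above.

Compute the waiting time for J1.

24

Gantt: | J2 0-3 | J3 3-10 | J4 10-17 | J5 17-24 | J1 24-32 |
Completion: J1=32  J2=3  J3=10  J4=17  J5=24
Waiting(J1) = turnaround − burst = 32 − 8 = 24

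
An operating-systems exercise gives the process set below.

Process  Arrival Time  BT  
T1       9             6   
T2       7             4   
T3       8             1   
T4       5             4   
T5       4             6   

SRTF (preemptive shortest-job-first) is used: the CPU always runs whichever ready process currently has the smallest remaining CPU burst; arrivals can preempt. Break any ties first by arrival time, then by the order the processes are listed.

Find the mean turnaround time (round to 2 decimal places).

8.80

Timeline: | idle 0-4 | T5 4-5 | T4 5-9 | T3 9-10 | T2 10-14 | T5 14-19 | T1 19-25 |
Completion: T1=25  T2=14  T3=10  T4=9  T5=19
Turnaround times: T1=16, T2=7, T3=2, T4=4, T5=15
Average turnaround = (16+7+2+4+15) / 5 = 44/5 = 8.80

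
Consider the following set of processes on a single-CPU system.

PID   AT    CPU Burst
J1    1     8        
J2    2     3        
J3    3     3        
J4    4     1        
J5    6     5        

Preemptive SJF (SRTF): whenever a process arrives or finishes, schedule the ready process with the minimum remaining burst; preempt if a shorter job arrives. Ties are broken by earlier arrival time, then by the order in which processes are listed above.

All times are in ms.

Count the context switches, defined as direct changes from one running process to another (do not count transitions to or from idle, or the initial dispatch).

5

Schedule: | idle 0-1 | J1 1-2 | J2 2-5 | J4 5-6 | J3 6-9 | J5 9-14 | J1 14-21 |
Completion: J1=21  J2=5  J3=9  J4=6  J5=14
Turnaround (C−A): J1=20  J2=3  J3=6  J4=2  J5=8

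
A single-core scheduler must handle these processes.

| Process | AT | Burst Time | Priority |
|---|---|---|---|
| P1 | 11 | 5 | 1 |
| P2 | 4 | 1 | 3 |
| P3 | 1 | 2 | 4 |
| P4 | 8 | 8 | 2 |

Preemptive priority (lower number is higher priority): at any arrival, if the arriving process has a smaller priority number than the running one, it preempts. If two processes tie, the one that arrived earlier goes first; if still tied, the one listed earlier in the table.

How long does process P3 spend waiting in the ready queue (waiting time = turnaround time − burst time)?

Timeline: | idle 0-1 | P3 1-3 | idle 3-4 | P2 4-5 | idle 5-8 | P4 8-11 | P1 11-16 | P4 16-21 |
Completion: P1=16  P2=5  P3=3  P4=21
Turnaround (C−A): P1=5  P2=1  P3=2  P4=13
Waiting(P3) = turnaround − burst = 2 − 2 = 0

0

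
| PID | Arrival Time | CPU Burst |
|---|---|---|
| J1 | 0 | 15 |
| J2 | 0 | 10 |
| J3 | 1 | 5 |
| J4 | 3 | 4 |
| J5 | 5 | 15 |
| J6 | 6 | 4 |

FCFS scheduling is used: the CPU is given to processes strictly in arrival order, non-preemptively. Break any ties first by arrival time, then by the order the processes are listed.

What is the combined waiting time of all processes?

Timeline: | J1 0-15 | J2 15-25 | J3 25-30 | J4 30-34 | J5 34-49 | J6 49-53 |
Completion: J1=15  J2=25  J3=30  J4=34  J5=49  J6=53
Waiting = turnaround − burst: J1=0, J2=15, J3=24, J4=27, J5=29, J6=43
Total waiting = 0 + 15 + 24 + 27 + 29 + 43 = 138

138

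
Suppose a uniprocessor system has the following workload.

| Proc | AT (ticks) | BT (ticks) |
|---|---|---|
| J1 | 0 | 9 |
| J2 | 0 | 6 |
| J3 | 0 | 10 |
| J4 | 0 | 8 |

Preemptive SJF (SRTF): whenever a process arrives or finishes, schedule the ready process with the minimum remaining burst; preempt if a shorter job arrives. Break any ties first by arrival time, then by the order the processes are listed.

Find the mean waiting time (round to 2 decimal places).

Gantt: | J2 0-6 | J4 6-14 | J1 14-23 | J3 23-33 |
Completion: J1=23  J2=6  J3=33  J4=14
Waiting times: J1=14, J2=0, J3=23, J4=6
Average waiting = (14+0+23+6) / 4 = 43/4 = 10.75

10.75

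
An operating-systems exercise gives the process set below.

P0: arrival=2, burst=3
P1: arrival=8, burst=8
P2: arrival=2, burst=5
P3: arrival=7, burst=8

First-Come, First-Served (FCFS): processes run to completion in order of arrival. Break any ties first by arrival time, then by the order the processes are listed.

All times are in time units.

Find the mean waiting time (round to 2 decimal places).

4.00

Timeline: | idle 0-2 | P0 2-5 | P2 5-10 | P3 10-18 | P1 18-26 |
Completion: P0=5  P1=26  P2=10  P3=18
Turnaround (C−A): P0=3  P1=18  P2=8  P3=11
Waiting times: P0=0, P1=10, P2=3, P3=3
Average waiting = (0+10+3+3) / 4 = 16/4 = 4.00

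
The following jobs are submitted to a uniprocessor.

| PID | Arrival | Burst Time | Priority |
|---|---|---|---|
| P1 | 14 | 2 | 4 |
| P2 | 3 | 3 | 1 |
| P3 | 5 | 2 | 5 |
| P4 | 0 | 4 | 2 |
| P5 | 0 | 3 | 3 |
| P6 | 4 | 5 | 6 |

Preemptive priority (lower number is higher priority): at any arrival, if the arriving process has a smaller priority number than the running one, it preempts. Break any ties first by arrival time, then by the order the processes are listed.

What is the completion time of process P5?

10

Gantt: | P4 0-3 | P2 3-6 | P4 6-7 | P5 7-10 | P3 10-12 | P6 12-14 | P1 14-16 | P6 16-19 |
Completion: P1=16  P2=6  P3=12  P4=7  P5=10  P6=19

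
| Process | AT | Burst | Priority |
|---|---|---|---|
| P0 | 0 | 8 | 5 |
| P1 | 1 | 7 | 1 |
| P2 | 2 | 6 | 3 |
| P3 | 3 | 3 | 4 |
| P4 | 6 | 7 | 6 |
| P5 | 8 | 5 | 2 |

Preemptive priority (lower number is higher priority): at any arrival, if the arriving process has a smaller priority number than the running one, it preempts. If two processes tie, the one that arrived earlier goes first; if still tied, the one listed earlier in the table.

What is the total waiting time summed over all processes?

71

Gantt: | P0 0-1 | P1 1-8 | P5 8-13 | P2 13-19 | P3 19-22 | P0 22-29 | P4 29-36 |
Completion: P0=29  P1=8  P2=19  P3=22  P4=36  P5=13
Turnaround (C−A): P0=29  P1=7  P2=17  P3=19  P4=30  P5=5
Waiting = turnaround − burst: P0=21, P1=0, P2=11, P3=16, P4=23, P5=0
Total waiting = 21 + 0 + 11 + 16 + 23 + 0 = 71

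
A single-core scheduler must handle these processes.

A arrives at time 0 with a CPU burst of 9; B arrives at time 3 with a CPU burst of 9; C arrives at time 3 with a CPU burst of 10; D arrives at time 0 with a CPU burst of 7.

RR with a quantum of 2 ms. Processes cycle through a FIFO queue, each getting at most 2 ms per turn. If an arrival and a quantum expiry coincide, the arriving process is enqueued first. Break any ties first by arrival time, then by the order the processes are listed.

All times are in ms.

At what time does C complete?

35

Gantt: | A 0-2 | D 2-4 | A 4-6 | B 6-8 | C 8-10 | D 10-12 | A 12-14 | B 14-16 | C 16-18 | D 18-20 | A 20-22 | B 22-24 | C 24-26 | D 26-27 | A 27-28 | B 28-30 | C 30-32 | B 32-33 | C 33-35 |
Completion: A=28  B=33  C=35  D=27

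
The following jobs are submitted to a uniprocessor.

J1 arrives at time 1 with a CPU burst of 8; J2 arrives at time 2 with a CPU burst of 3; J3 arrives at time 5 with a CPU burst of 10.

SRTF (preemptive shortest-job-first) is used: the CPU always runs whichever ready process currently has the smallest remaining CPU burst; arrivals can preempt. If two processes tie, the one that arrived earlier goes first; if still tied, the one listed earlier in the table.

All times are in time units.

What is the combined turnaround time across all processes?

31

Schedule: | idle 0-1 | J1 1-2 | J2 2-5 | J1 5-12 | J3 12-22 |
Completion: J1=12  J2=5  J3=22
Turnaround = completion − arrival: J1=11, J2=3, J3=17
Total turnaround = 11 + 3 + 17 = 31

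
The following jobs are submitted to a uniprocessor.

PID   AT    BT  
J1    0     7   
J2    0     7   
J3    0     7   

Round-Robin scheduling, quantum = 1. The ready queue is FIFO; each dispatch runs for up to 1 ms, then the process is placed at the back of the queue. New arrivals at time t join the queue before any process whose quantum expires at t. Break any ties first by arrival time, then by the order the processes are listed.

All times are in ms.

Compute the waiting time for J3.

Gantt: | J1 0-1 | J2 1-2 | J3 2-3 | J1 3-4 | J2 4-5 | J3 5-6 | J1 6-7 | J2 7-8 | J3 8-9 | J1 9-10 | J2 10-11 | J3 11-12 | J1 12-13 | J2 13-14 | J3 14-15 | J1 15-16 | J2 16-17 | J3 17-18 | J1 18-19 | J2 19-20 | J3 20-21 |
Completion: J1=19  J2=20  J3=21
Waiting(J3) = turnaround − burst = 21 − 7 = 14

14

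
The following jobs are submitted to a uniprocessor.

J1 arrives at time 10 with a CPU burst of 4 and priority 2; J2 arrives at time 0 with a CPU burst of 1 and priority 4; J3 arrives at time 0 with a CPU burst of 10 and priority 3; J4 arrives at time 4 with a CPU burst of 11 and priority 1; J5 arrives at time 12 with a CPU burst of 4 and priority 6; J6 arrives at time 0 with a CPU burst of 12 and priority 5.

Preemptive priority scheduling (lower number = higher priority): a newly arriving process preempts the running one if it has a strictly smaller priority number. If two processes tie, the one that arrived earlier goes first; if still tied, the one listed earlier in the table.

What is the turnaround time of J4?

11

Gantt: | J3 0-4 | J4 4-15 | J1 15-19 | J3 19-25 | J2 25-26 | J6 26-38 | J5 38-42 |
Completion: J1=19  J2=26  J3=25  J4=15  J5=42  J6=38
Turnaround(J4) = completion − arrival = 15 − 4 = 11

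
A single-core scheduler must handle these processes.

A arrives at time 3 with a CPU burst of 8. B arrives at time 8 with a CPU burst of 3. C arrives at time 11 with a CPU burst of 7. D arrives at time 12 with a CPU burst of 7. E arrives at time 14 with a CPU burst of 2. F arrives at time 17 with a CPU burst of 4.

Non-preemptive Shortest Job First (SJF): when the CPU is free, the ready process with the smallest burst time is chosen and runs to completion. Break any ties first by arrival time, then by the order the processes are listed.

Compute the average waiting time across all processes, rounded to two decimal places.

Schedule: | idle 0-3 | A 3-11 | B 11-14 | E 14-16 | C 16-23 | F 23-27 | D 27-34 |
Completion: A=11  B=14  C=23  D=34  E=16  F=27
Turnaround (C−A): A=8  B=6  C=12  D=22  E=2  F=10
Waiting times: A=0, B=3, C=5, D=15, E=0, F=6
Average waiting = (0+3+5+15+0+6) / 6 = 29/6 = 4.83

4.83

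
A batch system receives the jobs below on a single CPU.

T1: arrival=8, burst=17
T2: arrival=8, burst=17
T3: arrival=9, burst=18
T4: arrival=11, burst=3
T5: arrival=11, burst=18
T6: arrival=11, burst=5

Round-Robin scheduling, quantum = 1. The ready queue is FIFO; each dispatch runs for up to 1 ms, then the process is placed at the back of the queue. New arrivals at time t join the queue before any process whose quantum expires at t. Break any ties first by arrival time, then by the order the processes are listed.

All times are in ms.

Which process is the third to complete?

Schedule: | idle 0-8 | T1 8-9 | T2 9-10 | T3 10-11 | T1 11-12 | T2 12-13 | T4 13-14 | T5 14-15 | T6 15-16 | T3 16-17 | T1 17-18 | T2 18-19 | T4 19-20 | T5 20-21 | T6 21-22 | T3 22-23 | T1 23-24 | T2 24-25 | T4 25-26 | T5 26-27 | T6 27-28 | T3 28-29 | T1 29-30 | T2 30-31 | T5 31-32 | T6 32-33 | T3 33-34 | T1 34-35 | T2 35-36 | T5 36-37 | T6 37-38 | T3 38-39 | T1 39-40 | T2 40-41 | T5 41-42 | T3 42-43 | T1 43-44 | T2 44-45 | T5 45-46 | T3 46-47 | T1 47-48 | T2 48-49 | T5 49-50 | T3 50-51 | T1 51-52 | T2 52-53 | T5 53-54 | T3 54-55 | T1 55-56 | T2 56-57 | T5 57-58 | T3 58-59 | T1 59-60 | T2 60-61 | T5 61-62 | T3 62-63 | T1 63-64 | T2 64-65 | T5 65-66 | T3 66-67 | T1 67-68 | T2 68-69 | T5 69-70 | T3 70-71 | T1 71-72 | T2 72-73 | T5 73-74 | T3 74-75 | T1 75-76 | T2 76-77 | T5 77-78 | T3 78-79 | T1 79-80 | T2 80-81 | T5 81-82 | T3 82-83 | T5 83-84 | T3 84-85 | T5 85-86 |
Completion: T1=80  T2=81  T3=85  T4=26  T5=86  T6=38
Turnaround (C−A): T1=72  T2=73  T3=76  T4=15  T5=75  T6=27
Finish order: T4 → T6 → T1 → T2 → T3 → T5

T1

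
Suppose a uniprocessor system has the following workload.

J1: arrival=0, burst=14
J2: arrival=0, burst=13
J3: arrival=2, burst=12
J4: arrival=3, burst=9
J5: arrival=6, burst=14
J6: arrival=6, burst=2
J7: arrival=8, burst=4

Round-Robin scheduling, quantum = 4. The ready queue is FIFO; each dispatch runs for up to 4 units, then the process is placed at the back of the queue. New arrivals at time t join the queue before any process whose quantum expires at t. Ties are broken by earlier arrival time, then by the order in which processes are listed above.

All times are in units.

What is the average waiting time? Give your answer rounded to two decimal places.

Timeline: | J1 0-4 | J2 4-8 | J3 8-12 | J4 12-16 | J1 16-20 | J5 20-24 | J6 24-26 | J7 26-30 | J2 30-34 | J3 34-38 | J4 38-42 | J1 42-46 | J5 46-50 | J2 50-54 | J3 54-58 | J4 58-59 | J1 59-61 | J5 61-65 | J2 65-66 | J5 66-68 |
Completion: J1=61  J2=66  J3=58  J4=59  J5=68  J6=26  J7=30
Turnaround (C−A): J1=61  J2=66  J3=56  J4=56  J5=62  J6=20  J7=22
Waiting times: J1=47, J2=53, J3=44, J4=47, J5=48, J6=18, J7=18
Average waiting = (47+53+44+47+48+18+18) / 7 = 275/7 = 39.29

39.29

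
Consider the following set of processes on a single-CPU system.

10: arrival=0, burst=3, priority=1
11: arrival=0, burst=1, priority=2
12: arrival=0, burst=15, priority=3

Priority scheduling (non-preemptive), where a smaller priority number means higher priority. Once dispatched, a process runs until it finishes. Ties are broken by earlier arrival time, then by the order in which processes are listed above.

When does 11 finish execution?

4

Schedule: | 10 0-3 | 11 3-4 | 12 4-19 |
Completion: 10=3  11=4  12=19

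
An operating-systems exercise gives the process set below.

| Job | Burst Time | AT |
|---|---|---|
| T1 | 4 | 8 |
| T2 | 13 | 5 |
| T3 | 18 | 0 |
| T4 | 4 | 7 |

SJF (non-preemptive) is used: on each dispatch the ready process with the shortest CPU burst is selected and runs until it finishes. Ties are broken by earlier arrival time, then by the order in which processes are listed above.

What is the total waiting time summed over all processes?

Schedule: | T3 0-18 | T4 18-22 | T1 22-26 | T2 26-39 |
Completion: T1=26  T2=39  T3=18  T4=22
Waiting = turnaround − burst: T1=14, T2=21, T3=0, T4=11
Total waiting = 14 + 21 + 0 + 11 = 46

46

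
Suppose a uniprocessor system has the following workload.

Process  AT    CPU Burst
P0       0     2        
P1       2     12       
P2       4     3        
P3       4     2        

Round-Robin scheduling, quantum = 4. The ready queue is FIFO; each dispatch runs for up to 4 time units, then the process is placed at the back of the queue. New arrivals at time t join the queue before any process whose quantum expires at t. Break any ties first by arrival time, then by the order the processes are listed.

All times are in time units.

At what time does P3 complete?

11

Timeline: | P0 0-2 | P1 2-6 | P2 6-9 | P3 9-11 | P1 11-19 |
Completion: P0=2  P1=19  P2=9  P3=11
Turnaround (C−A): P0=2  P1=17  P2=5  P3=7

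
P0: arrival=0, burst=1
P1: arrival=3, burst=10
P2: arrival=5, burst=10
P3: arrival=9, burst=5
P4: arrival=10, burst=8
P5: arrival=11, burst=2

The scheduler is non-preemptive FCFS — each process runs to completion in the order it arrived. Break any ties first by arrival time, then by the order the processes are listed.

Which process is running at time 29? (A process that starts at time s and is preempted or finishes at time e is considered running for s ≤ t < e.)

P4

Gantt: | P0 0-1 | idle 1-3 | P1 3-13 | P2 13-23 | P3 23-28 | P4 28-36 | P5 36-38 |
Completion: P0=1  P1=13  P2=23  P3=28  P4=36  P5=38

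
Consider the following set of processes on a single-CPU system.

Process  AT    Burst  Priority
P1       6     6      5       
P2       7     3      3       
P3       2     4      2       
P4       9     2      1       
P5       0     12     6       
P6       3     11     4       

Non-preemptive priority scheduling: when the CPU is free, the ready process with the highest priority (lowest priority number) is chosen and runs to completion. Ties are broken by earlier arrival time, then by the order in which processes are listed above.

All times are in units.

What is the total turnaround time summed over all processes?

Timeline: | P5 0-12 | P4 12-14 | P3 14-18 | P2 18-21 | P6 21-32 | P1 32-38 |
Completion: P1=38  P2=21  P3=18  P4=14  P5=12  P6=32
Turnaround = completion − arrival: P1=32, P2=14, P3=16, P4=5, P5=12, P6=29
Total turnaround = 32 + 14 + 16 + 5 + 12 + 29 = 108

108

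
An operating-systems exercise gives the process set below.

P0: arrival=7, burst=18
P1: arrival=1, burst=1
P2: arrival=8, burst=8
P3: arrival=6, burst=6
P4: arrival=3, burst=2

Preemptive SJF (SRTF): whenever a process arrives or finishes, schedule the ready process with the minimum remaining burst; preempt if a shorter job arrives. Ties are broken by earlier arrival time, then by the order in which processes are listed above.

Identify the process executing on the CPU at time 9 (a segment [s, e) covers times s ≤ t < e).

Timeline: | idle 0-1 | P1 1-2 | idle 2-3 | P4 3-5 | idle 5-6 | P3 6-12 | P2 12-20 | P0 20-38 |
Completion: P0=38  P1=2  P2=20  P3=12  P4=5
Turnaround (C−A): P0=31  P1=1  P2=12  P3=6  P4=2

P3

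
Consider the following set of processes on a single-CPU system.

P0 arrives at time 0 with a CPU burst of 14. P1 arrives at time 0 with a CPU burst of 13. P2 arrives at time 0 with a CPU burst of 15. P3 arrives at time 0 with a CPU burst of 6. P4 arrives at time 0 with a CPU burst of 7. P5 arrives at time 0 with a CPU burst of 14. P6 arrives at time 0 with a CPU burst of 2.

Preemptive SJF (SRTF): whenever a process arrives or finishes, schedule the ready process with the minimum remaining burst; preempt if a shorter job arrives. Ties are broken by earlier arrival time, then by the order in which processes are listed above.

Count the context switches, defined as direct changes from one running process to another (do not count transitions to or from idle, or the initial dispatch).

6

Gantt: | P6 0-2 | P3 2-8 | P4 8-15 | P1 15-28 | P0 28-42 | P5 42-56 | P2 56-71 |
Completion: P0=42  P1=28  P2=71  P3=8  P4=15  P5=56  P6=2
Turnaround (C−A): P0=42  P1=28  P2=71  P3=8  P4=15  P5=56  P6=2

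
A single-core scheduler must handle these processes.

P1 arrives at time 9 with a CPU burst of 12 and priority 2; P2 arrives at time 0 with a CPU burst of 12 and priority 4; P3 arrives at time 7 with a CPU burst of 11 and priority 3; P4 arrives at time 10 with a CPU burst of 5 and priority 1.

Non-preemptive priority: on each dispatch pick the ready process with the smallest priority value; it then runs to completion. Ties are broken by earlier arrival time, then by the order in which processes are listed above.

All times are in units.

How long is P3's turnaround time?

33

Timeline: | P2 0-12 | P4 12-17 | P1 17-29 | P3 29-40 |
Completion: P1=29  P2=12  P3=40  P4=17
Turnaround(P3) = completion − arrival = 40 − 7 = 33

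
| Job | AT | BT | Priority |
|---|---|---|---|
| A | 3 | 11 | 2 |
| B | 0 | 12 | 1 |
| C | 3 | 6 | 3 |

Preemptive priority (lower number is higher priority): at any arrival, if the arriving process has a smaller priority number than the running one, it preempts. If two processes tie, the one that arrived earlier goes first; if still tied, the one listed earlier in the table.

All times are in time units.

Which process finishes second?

Gantt: | B 0-12 | A 12-23 | C 23-29 |
Completion: A=23  B=12  C=29
Turnaround (C−A): A=20  B=12  C=26
Finish order: B → A → C

A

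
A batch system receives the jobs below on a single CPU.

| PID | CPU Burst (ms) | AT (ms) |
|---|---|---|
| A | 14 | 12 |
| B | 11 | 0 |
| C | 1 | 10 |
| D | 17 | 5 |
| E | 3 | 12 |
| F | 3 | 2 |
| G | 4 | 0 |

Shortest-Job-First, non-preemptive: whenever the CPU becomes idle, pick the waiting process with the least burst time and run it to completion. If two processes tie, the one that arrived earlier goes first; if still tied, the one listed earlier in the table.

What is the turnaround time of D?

48

Schedule: | G 0-4 | F 4-7 | B 7-18 | C 18-19 | E 19-22 | A 22-36 | D 36-53 |
Completion: A=36  B=18  C=19  D=53  E=22  F=7  G=4
Turnaround (C−A): A=24  B=18  C=9  D=48  E=10  F=5  G=4
Turnaround(D) = completion − arrival = 53 − 5 = 48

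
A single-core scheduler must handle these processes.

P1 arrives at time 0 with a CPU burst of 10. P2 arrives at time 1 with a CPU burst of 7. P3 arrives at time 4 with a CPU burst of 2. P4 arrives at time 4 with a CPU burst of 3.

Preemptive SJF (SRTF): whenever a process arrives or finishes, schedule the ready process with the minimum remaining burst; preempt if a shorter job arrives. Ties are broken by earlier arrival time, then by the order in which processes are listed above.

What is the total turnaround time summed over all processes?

41

Gantt: | P1 0-1 | P2 1-4 | P3 4-6 | P4 6-9 | P2 9-13 | P1 13-22 |
Completion: P1=22  P2=13  P3=6  P4=9
Turnaround (C−A): P1=22  P2=12  P3=2  P4=5
Turnaround = completion − arrival: P1=22, P2=12, P3=2, P4=5
Total turnaround = 22 + 12 + 2 + 5 = 41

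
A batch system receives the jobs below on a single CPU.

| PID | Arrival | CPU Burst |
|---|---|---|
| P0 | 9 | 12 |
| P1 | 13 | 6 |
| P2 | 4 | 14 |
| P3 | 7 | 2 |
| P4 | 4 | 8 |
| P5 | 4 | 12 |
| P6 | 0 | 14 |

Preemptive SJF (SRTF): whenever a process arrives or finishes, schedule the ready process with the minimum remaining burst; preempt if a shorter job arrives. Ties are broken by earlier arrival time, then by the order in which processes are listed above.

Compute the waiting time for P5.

Gantt: | P6 0-4 | P4 4-7 | P3 7-9 | P4 9-14 | P1 14-20 | P6 20-30 | P5 30-42 | P0 42-54 | P2 54-68 |
Completion: P0=54  P1=20  P2=68  P3=9  P4=14  P5=42  P6=30
Waiting(P5) = turnaround − burst = 38 − 12 = 26

26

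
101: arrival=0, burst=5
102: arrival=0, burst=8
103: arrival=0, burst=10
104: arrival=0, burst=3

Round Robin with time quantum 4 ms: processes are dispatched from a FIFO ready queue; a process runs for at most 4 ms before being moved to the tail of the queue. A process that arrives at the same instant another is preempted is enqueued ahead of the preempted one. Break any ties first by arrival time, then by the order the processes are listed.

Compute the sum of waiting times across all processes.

51

Timeline: | 101 0-4 | 102 4-8 | 103 8-12 | 104 12-15 | 101 15-16 | 102 16-20 | 103 20-26 |
Completion: 101=16  102=20  103=26  104=15
Turnaround (C−A): 101=16  102=20  103=26  104=15
Waiting = turnaround − burst: 101=11, 102=12, 103=16, 104=12
Total waiting = 11 + 12 + 16 + 12 = 51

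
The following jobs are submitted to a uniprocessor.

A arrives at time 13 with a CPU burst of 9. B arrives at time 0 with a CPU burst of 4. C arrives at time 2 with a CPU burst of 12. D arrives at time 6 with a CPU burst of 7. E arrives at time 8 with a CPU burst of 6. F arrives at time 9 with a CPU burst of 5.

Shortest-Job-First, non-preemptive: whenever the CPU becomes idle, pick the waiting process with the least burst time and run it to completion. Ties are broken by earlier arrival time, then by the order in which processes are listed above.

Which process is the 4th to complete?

Timeline: | B 0-4 | C 4-16 | F 16-21 | E 21-27 | D 27-34 | A 34-43 |
Completion: A=43  B=4  C=16  D=34  E=27  F=21
Finish order: B → C → F → E → D → A

E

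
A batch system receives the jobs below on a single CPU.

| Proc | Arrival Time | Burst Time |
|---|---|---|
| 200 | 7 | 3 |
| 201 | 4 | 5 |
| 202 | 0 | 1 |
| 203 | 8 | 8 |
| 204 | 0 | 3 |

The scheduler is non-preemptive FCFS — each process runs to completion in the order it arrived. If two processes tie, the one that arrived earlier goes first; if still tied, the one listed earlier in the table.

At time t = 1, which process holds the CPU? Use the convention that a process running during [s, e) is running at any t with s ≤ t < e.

204

Gantt: | 202 0-1 | 204 1-4 | 201 4-9 | 200 9-12 | 203 12-20 |
Completion: 200=12  201=9  202=1  203=20  204=4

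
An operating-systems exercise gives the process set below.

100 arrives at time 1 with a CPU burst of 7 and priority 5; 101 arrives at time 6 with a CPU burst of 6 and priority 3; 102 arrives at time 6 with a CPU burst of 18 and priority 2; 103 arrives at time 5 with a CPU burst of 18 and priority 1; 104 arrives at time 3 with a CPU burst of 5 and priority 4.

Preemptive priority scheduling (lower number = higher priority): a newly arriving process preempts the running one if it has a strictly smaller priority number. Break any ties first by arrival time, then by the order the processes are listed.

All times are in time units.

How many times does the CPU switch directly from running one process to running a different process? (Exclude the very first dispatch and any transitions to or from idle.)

6

Gantt: | idle 0-1 | 100 1-3 | 104 3-5 | 103 5-23 | 102 23-41 | 101 41-47 | 104 47-50 | 100 50-55 |
Completion: 100=55  101=47  102=41  103=23  104=50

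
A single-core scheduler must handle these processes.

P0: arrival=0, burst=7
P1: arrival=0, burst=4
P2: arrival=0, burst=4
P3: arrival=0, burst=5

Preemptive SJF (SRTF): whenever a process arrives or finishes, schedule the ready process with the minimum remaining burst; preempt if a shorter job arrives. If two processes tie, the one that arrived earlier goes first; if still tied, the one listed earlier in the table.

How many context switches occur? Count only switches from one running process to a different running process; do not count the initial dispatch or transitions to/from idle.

Timeline: | P1 0-4 | P2 4-8 | P3 8-13 | P0 13-20 |
Completion: P0=20  P1=4  P2=8  P3=13

3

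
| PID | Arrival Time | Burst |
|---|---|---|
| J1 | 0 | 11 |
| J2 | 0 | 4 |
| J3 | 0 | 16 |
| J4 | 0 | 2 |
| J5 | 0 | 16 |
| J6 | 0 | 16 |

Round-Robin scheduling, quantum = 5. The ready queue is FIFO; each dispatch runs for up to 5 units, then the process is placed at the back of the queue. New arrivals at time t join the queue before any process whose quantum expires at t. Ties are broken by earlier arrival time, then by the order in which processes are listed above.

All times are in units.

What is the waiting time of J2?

Timeline: | J1 0-5 | J2 5-9 | J3 9-14 | J4 14-16 | J5 16-21 | J6 21-26 | J1 26-31 | J3 31-36 | J5 36-41 | J6 41-46 | J1 46-47 | J3 47-52 | J5 52-57 | J6 57-62 | J3 62-63 | J5 63-64 | J6 64-65 |
Completion: J1=47  J2=9  J3=63  J4=16  J5=64  J6=65
Turnaround (C−A): J1=47  J2=9  J3=63  J4=16  J5=64  J6=65
Waiting(J2) = turnaround − burst = 9 − 4 = 5

5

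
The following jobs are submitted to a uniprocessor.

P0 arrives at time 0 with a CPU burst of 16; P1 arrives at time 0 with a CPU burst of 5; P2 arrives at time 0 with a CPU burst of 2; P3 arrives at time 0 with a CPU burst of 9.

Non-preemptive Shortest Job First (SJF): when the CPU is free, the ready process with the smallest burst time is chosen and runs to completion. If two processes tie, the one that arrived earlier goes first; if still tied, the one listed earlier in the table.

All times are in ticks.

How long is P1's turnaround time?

Gantt: | P2 0-2 | P1 2-7 | P3 7-16 | P0 16-32 |
Completion: P0=32  P1=7  P2=2  P3=16
Turnaround(P1) = completion − arrival = 7 − 0 = 7

7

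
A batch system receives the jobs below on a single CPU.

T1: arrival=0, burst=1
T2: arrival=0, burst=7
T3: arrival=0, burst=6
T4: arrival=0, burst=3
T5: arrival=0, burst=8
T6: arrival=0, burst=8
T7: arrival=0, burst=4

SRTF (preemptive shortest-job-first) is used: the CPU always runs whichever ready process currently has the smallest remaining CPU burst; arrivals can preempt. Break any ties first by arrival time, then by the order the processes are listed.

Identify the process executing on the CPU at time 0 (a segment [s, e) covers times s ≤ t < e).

Gantt: | T1 0-1 | T4 1-4 | T7 4-8 | T3 8-14 | T2 14-21 | T5 21-29 | T6 29-37 |
Completion: T1=1  T2=21  T3=14  T4=4  T5=29  T6=37  T7=8
Turnaround (C−A): T1=1  T2=21  T3=14  T4=4  T5=29  T6=37  T7=8

T1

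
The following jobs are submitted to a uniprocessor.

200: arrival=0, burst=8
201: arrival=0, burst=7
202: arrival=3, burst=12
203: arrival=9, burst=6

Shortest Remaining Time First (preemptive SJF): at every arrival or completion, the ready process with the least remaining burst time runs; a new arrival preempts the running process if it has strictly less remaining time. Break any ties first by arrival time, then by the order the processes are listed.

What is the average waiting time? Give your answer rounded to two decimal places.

7.75

Gantt: | 201 0-7 | 200 7-15 | 203 15-21 | 202 21-33 |
Completion: 200=15  201=7  202=33  203=21
Turnaround (C−A): 200=15  201=7  202=30  203=12
Waiting times: 200=7, 201=0, 202=18, 203=6
Average waiting = (7+0+18+6) / 4 = 31/4 = 7.75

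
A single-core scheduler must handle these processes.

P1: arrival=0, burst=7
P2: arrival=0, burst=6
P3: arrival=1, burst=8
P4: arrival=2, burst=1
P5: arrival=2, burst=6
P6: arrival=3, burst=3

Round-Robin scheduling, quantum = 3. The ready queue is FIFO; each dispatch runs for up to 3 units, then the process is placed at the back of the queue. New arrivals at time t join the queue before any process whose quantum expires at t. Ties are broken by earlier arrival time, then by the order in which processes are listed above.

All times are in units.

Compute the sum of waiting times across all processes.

Gantt: | P1 0-3 | P2 3-6 | P3 6-9 | P4 9-10 | P5 10-13 | P6 13-16 | P1 16-19 | P2 19-22 | P3 22-25 | P5 25-28 | P1 28-29 | P3 29-31 |
Completion: P1=29  P2=22  P3=31  P4=10  P5=28  P6=16
Waiting = turnaround − burst: P1=22, P2=16, P3=22, P4=7, P5=20, P6=10
Total waiting = 22 + 16 + 22 + 7 + 20 + 10 = 97

97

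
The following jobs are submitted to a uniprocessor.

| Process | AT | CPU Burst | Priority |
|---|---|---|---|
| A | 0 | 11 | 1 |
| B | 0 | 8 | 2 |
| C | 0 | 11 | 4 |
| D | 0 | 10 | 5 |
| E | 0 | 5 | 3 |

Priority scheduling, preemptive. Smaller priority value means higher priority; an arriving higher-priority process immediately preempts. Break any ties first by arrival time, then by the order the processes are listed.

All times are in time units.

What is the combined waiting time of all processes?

Schedule: | A 0-11 | B 11-19 | E 19-24 | C 24-35 | D 35-45 |
Completion: A=11  B=19  C=35  D=45  E=24
Waiting = turnaround − burst: A=0, B=11, C=24, D=35, E=19
Total waiting = 0 + 11 + 24 + 35 + 19 = 89

89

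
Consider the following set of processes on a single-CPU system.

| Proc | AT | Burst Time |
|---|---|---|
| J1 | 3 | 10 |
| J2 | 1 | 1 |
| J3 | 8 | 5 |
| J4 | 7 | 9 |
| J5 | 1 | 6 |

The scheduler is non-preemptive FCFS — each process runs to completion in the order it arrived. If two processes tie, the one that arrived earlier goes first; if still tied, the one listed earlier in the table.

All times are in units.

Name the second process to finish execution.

J5

Gantt: | idle 0-1 | J2 1-2 | J5 2-8 | J1 8-18 | J4 18-27 | J3 27-32 |
Completion: J1=18  J2=2  J3=32  J4=27  J5=8
Finish order: J2 → J5 → J1 → J4 → J3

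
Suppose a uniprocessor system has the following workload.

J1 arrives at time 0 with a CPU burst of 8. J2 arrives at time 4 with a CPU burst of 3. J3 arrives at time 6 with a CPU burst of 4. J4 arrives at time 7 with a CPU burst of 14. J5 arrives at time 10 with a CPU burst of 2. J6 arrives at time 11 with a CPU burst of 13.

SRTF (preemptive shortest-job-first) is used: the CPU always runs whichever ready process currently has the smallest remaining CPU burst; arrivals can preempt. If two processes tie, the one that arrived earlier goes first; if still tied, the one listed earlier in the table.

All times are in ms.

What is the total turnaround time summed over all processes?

Schedule: | J1 0-4 | J2 4-7 | J1 7-11 | J5 11-13 | J3 13-17 | J6 17-30 | J4 30-44 |
Completion: J1=11  J2=7  J3=17  J4=44  J5=13  J6=30
Turnaround (C−A): J1=11  J2=3  J3=11  J4=37  J5=3  J6=19
Turnaround = completion − arrival: J1=11, J2=3, J3=11, J4=37, J5=3, J6=19
Total turnaround = 11 + 3 + 11 + 37 + 3 + 19 = 84

84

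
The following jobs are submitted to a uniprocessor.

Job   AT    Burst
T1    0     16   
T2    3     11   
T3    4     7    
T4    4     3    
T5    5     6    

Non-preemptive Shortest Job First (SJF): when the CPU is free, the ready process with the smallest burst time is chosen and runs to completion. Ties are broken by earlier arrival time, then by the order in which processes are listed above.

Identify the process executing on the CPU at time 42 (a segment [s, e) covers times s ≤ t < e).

T2

Timeline: | T1 0-16 | T4 16-19 | T5 19-25 | T3 25-32 | T2 32-43 |
Completion: T1=16  T2=43  T3=32  T4=19  T5=25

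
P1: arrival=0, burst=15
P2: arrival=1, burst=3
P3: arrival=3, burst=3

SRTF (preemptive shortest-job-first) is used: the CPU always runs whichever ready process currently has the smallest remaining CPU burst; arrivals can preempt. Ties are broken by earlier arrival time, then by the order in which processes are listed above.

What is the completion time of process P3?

Gantt: | P1 0-1 | P2 1-4 | P3 4-7 | P1 7-21 |
Completion: P1=21  P2=4  P3=7
Turnaround (C−A): P1=21  P2=3  P3=4

7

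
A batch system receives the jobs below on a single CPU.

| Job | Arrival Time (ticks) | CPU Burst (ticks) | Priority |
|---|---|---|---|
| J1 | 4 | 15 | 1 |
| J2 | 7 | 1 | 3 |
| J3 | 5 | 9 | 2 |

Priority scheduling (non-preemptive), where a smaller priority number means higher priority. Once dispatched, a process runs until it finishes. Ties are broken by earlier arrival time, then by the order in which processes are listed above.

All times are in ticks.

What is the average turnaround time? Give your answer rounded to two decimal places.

Gantt: | idle 0-4 | J1 4-19 | J3 19-28 | J2 28-29 |
Completion: J1=19  J2=29  J3=28
Turnaround times: J1=15, J2=22, J3=23
Average turnaround = (15+22+23) / 3 = 60/3 = 20.00

20.00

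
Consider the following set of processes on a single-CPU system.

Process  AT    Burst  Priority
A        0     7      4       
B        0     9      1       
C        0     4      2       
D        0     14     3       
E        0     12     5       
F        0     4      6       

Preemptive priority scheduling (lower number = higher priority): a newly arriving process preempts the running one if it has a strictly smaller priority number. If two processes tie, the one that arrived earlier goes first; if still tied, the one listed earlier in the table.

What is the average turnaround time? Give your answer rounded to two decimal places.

29.83

Gantt: | B 0-9 | C 9-13 | D 13-27 | A 27-34 | E 34-46 | F 46-50 |
Completion: A=34  B=9  C=13  D=27  E=46  F=50
Turnaround (C−A): A=34  B=9  C=13  D=27  E=46  F=50
Turnaround times: A=34, B=9, C=13, D=27, E=46, F=50
Average turnaround = (34+9+13+27+46+50) / 6 = 179/6 = 29.83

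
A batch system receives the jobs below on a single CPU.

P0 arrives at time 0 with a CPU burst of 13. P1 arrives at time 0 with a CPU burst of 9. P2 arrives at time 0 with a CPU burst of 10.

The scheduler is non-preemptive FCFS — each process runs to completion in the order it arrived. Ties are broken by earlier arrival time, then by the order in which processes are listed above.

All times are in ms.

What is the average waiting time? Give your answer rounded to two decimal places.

11.67

Timeline: | P0 0-13 | P1 13-22 | P2 22-32 |
Completion: P0=13  P1=22  P2=32
Turnaround (C−A): P0=13  P1=22  P2=32
Waiting times: P0=0, P1=13, P2=22
Average waiting = (0+13+22) / 3 = 35/3 = 11.67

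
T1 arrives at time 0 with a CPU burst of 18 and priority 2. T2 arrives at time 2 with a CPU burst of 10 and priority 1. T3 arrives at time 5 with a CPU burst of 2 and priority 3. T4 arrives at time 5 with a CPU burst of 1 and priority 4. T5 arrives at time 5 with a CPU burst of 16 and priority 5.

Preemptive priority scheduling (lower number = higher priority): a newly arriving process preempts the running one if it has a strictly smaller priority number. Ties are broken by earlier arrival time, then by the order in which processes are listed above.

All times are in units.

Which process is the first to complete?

T2

Schedule: | T1 0-2 | T2 2-12 | T1 12-28 | T3 28-30 | T4 30-31 | T5 31-47 |
Completion: T1=28  T2=12  T3=30  T4=31  T5=47
Turnaround (C−A): T1=28  T2=10  T3=25  T4=26  T5=42
Finish order: T2 → T1 → T3 → T4 → T5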